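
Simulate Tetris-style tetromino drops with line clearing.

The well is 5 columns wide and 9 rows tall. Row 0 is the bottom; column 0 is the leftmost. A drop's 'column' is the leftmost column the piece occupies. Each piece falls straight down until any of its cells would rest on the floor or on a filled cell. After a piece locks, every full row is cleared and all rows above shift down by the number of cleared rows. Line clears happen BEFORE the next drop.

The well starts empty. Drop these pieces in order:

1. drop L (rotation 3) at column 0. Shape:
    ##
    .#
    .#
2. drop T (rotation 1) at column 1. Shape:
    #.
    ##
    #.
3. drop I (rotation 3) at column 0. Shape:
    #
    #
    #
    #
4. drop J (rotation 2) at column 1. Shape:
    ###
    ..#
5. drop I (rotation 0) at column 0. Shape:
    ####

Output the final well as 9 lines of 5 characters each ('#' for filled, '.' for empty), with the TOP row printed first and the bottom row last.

Drop 1: L rot3 at col 0 lands with bottom-row=0; cleared 0 line(s) (total 0); column heights now [3 3 0 0 0], max=3
Drop 2: T rot1 at col 1 lands with bottom-row=3; cleared 0 line(s) (total 0); column heights now [3 6 5 0 0], max=6
Drop 3: I rot3 at col 0 lands with bottom-row=3; cleared 0 line(s) (total 0); column heights now [7 6 5 0 0], max=7
Drop 4: J rot2 at col 1 lands with bottom-row=5; cleared 0 line(s) (total 0); column heights now [7 7 7 7 0], max=7
Drop 5: I rot0 at col 0 lands with bottom-row=7; cleared 0 line(s) (total 0); column heights now [8 8 8 8 0], max=8

Answer: .....
####.
####.
##.#.
###..
##...
##...
.#...
.#...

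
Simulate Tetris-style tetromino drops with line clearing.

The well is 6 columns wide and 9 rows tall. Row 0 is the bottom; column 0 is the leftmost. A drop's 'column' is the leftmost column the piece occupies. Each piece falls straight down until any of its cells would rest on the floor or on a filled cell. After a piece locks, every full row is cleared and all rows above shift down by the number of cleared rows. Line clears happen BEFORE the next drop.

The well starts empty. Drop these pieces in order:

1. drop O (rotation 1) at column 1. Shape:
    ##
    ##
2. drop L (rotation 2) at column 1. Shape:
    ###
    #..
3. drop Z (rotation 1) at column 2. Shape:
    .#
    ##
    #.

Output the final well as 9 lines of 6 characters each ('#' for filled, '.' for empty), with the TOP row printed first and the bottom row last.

Answer: ......
......
...#..
..##..
..#...
.###..
.#....
.##...
.##...

Derivation:
Drop 1: O rot1 at col 1 lands with bottom-row=0; cleared 0 line(s) (total 0); column heights now [0 2 2 0 0 0], max=2
Drop 2: L rot2 at col 1 lands with bottom-row=2; cleared 0 line(s) (total 0); column heights now [0 4 4 4 0 0], max=4
Drop 3: Z rot1 at col 2 lands with bottom-row=4; cleared 0 line(s) (total 0); column heights now [0 4 6 7 0 0], max=7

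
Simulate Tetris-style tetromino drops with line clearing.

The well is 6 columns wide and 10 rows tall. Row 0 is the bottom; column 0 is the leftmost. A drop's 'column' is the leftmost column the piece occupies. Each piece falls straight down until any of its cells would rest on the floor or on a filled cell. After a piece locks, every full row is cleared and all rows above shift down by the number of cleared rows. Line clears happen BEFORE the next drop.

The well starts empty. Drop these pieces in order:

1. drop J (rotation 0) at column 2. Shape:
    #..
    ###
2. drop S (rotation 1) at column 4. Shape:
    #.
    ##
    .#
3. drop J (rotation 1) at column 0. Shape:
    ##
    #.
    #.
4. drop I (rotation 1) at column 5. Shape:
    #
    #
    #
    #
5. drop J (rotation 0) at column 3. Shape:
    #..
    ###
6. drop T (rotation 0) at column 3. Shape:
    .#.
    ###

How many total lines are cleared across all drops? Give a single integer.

Drop 1: J rot0 at col 2 lands with bottom-row=0; cleared 0 line(s) (total 0); column heights now [0 0 2 1 1 0], max=2
Drop 2: S rot1 at col 4 lands with bottom-row=0; cleared 0 line(s) (total 0); column heights now [0 0 2 1 3 2], max=3
Drop 3: J rot1 at col 0 lands with bottom-row=0; cleared 0 line(s) (total 0); column heights now [3 3 2 1 3 2], max=3
Drop 4: I rot1 at col 5 lands with bottom-row=2; cleared 0 line(s) (total 0); column heights now [3 3 2 1 3 6], max=6
Drop 5: J rot0 at col 3 lands with bottom-row=6; cleared 0 line(s) (total 0); column heights now [3 3 2 8 7 7], max=8
Drop 6: T rot0 at col 3 lands with bottom-row=8; cleared 0 line(s) (total 0); column heights now [3 3 2 9 10 9], max=10

Answer: 0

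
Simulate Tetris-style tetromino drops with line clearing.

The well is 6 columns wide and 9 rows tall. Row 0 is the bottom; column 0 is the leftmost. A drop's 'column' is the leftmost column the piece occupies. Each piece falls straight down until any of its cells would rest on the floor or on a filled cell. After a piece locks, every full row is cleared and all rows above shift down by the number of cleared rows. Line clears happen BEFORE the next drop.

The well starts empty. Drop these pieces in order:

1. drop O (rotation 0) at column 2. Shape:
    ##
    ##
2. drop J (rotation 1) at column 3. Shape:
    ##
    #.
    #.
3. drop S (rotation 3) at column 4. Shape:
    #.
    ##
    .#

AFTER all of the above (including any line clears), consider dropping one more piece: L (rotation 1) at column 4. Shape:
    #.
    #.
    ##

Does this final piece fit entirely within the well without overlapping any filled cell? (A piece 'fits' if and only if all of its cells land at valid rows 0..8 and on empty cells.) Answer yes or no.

Answer: no

Derivation:
Drop 1: O rot0 at col 2 lands with bottom-row=0; cleared 0 line(s) (total 0); column heights now [0 0 2 2 0 0], max=2
Drop 2: J rot1 at col 3 lands with bottom-row=2; cleared 0 line(s) (total 0); column heights now [0 0 2 5 5 0], max=5
Drop 3: S rot3 at col 4 lands with bottom-row=4; cleared 0 line(s) (total 0); column heights now [0 0 2 5 7 6], max=7
Test piece L rot1 at col 4 (width 2): heights before test = [0 0 2 5 7 6]; fits = False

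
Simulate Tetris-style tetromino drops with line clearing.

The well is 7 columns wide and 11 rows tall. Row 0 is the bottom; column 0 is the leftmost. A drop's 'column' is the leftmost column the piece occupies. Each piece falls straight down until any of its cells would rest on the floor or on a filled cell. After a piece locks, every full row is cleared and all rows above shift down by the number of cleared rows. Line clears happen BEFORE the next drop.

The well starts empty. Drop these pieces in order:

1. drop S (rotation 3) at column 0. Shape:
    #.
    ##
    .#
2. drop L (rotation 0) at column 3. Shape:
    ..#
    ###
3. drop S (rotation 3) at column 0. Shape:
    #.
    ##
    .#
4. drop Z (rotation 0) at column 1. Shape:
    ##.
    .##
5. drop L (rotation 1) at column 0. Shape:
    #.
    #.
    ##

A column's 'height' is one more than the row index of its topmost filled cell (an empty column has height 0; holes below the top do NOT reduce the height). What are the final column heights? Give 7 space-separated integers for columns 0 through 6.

Drop 1: S rot3 at col 0 lands with bottom-row=0; cleared 0 line(s) (total 0); column heights now [3 2 0 0 0 0 0], max=3
Drop 2: L rot0 at col 3 lands with bottom-row=0; cleared 0 line(s) (total 0); column heights now [3 2 0 1 1 2 0], max=3
Drop 3: S rot3 at col 0 lands with bottom-row=2; cleared 0 line(s) (total 0); column heights now [5 4 0 1 1 2 0], max=5
Drop 4: Z rot0 at col 1 lands with bottom-row=3; cleared 0 line(s) (total 0); column heights now [5 5 5 4 1 2 0], max=5
Drop 5: L rot1 at col 0 lands with bottom-row=5; cleared 0 line(s) (total 0); column heights now [8 6 5 4 1 2 0], max=8

Answer: 8 6 5 4 1 2 0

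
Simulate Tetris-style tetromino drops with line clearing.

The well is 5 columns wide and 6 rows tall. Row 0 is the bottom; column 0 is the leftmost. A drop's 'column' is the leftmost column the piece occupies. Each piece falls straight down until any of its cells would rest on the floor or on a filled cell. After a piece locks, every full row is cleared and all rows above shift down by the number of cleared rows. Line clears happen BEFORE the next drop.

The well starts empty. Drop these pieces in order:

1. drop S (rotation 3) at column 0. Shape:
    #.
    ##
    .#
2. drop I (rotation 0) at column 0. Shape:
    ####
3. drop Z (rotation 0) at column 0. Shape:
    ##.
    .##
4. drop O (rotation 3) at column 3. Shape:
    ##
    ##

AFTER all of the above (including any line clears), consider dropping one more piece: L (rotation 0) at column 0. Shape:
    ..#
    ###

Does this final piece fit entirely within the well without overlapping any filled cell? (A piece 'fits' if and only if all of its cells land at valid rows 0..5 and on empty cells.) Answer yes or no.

Answer: no

Derivation:
Drop 1: S rot3 at col 0 lands with bottom-row=0; cleared 0 line(s) (total 0); column heights now [3 2 0 0 0], max=3
Drop 2: I rot0 at col 0 lands with bottom-row=3; cleared 0 line(s) (total 0); column heights now [4 4 4 4 0], max=4
Drop 3: Z rot0 at col 0 lands with bottom-row=4; cleared 0 line(s) (total 0); column heights now [6 6 5 4 0], max=6
Drop 4: O rot3 at col 3 lands with bottom-row=4; cleared 0 line(s) (total 0); column heights now [6 6 5 6 6], max=6
Test piece L rot0 at col 0 (width 3): heights before test = [6 6 5 6 6]; fits = False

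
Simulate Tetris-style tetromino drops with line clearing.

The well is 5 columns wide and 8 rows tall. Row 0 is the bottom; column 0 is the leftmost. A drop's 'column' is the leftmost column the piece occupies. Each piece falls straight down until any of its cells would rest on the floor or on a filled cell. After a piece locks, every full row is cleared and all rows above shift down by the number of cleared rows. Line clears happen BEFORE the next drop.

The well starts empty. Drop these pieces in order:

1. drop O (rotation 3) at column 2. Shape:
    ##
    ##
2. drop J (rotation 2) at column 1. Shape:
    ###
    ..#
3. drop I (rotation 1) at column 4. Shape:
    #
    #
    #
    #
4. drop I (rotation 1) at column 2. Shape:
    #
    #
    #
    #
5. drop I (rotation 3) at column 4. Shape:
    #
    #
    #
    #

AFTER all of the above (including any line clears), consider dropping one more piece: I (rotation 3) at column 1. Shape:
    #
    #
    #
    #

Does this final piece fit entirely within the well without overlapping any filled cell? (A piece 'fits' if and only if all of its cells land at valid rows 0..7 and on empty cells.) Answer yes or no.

Drop 1: O rot3 at col 2 lands with bottom-row=0; cleared 0 line(s) (total 0); column heights now [0 0 2 2 0], max=2
Drop 2: J rot2 at col 1 lands with bottom-row=2; cleared 0 line(s) (total 0); column heights now [0 4 4 4 0], max=4
Drop 3: I rot1 at col 4 lands with bottom-row=0; cleared 0 line(s) (total 0); column heights now [0 4 4 4 4], max=4
Drop 4: I rot1 at col 2 lands with bottom-row=4; cleared 0 line(s) (total 0); column heights now [0 4 8 4 4], max=8
Drop 5: I rot3 at col 4 lands with bottom-row=4; cleared 0 line(s) (total 0); column heights now [0 4 8 4 8], max=8
Test piece I rot3 at col 1 (width 1): heights before test = [0 4 8 4 8]; fits = True

Answer: yes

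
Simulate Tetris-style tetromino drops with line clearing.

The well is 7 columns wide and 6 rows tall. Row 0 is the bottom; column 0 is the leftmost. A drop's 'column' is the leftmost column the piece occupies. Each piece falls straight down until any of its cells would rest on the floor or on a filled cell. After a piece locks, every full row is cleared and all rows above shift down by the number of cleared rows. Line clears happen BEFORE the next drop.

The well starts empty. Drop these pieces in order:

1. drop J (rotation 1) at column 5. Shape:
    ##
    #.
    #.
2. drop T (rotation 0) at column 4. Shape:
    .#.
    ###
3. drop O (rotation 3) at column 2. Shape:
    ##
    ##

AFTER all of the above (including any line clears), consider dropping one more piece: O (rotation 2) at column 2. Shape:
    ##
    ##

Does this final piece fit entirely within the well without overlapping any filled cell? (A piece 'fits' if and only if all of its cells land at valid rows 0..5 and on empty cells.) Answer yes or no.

Answer: yes

Derivation:
Drop 1: J rot1 at col 5 lands with bottom-row=0; cleared 0 line(s) (total 0); column heights now [0 0 0 0 0 3 3], max=3
Drop 2: T rot0 at col 4 lands with bottom-row=3; cleared 0 line(s) (total 0); column heights now [0 0 0 0 4 5 4], max=5
Drop 3: O rot3 at col 2 lands with bottom-row=0; cleared 0 line(s) (total 0); column heights now [0 0 2 2 4 5 4], max=5
Test piece O rot2 at col 2 (width 2): heights before test = [0 0 2 2 4 5 4]; fits = True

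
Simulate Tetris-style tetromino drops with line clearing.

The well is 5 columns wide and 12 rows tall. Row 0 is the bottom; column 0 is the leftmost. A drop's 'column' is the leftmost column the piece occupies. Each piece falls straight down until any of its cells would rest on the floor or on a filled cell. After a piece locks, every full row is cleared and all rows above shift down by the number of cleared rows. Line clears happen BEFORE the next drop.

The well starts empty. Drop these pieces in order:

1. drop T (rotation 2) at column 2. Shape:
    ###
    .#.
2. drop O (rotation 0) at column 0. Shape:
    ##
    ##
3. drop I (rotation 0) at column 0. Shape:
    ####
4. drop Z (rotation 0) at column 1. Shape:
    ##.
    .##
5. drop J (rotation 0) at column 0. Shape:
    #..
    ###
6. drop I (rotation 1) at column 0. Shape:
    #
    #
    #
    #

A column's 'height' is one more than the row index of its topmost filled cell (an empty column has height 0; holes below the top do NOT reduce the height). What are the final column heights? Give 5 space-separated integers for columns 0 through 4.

Drop 1: T rot2 at col 2 lands with bottom-row=0; cleared 0 line(s) (total 0); column heights now [0 0 2 2 2], max=2
Drop 2: O rot0 at col 0 lands with bottom-row=0; cleared 1 line(s) (total 1); column heights now [1 1 0 1 0], max=1
Drop 3: I rot0 at col 0 lands with bottom-row=1; cleared 0 line(s) (total 1); column heights now [2 2 2 2 0], max=2
Drop 4: Z rot0 at col 1 lands with bottom-row=2; cleared 0 line(s) (total 1); column heights now [2 4 4 3 0], max=4
Drop 5: J rot0 at col 0 lands with bottom-row=4; cleared 0 line(s) (total 1); column heights now [6 5 5 3 0], max=6
Drop 6: I rot1 at col 0 lands with bottom-row=6; cleared 0 line(s) (total 1); column heights now [10 5 5 3 0], max=10

Answer: 10 5 5 3 0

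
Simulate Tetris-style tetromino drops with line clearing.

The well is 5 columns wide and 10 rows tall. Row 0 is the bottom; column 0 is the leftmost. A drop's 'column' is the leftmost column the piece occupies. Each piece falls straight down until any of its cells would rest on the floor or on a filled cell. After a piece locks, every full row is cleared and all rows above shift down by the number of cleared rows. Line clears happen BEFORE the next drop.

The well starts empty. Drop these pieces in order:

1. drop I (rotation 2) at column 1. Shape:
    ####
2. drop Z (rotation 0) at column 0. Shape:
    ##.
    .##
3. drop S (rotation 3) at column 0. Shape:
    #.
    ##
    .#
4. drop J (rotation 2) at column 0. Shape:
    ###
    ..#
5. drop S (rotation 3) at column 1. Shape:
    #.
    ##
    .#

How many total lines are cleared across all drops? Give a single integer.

Drop 1: I rot2 at col 1 lands with bottom-row=0; cleared 0 line(s) (total 0); column heights now [0 1 1 1 1], max=1
Drop 2: Z rot0 at col 0 lands with bottom-row=1; cleared 0 line(s) (total 0); column heights now [3 3 2 1 1], max=3
Drop 3: S rot3 at col 0 lands with bottom-row=3; cleared 0 line(s) (total 0); column heights now [6 5 2 1 1], max=6
Drop 4: J rot2 at col 0 lands with bottom-row=5; cleared 0 line(s) (total 0); column heights now [7 7 7 1 1], max=7
Drop 5: S rot3 at col 1 lands with bottom-row=7; cleared 0 line(s) (total 0); column heights now [7 10 9 1 1], max=10

Answer: 0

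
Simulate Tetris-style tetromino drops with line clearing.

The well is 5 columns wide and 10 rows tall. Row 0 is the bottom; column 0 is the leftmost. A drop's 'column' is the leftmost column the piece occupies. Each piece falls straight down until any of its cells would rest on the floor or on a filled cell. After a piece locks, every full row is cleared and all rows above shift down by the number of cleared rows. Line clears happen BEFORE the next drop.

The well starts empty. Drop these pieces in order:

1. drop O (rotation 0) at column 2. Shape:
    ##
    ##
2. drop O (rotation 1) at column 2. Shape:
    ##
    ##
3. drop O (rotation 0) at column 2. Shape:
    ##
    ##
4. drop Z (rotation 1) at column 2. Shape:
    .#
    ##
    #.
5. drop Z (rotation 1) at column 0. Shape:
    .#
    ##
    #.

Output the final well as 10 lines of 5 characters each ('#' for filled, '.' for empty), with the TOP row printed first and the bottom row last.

Answer: .....
...#.
..##.
..#..
..##.
..##.
..##.
.###.
####.
#.##.

Derivation:
Drop 1: O rot0 at col 2 lands with bottom-row=0; cleared 0 line(s) (total 0); column heights now [0 0 2 2 0], max=2
Drop 2: O rot1 at col 2 lands with bottom-row=2; cleared 0 line(s) (total 0); column heights now [0 0 4 4 0], max=4
Drop 3: O rot0 at col 2 lands with bottom-row=4; cleared 0 line(s) (total 0); column heights now [0 0 6 6 0], max=6
Drop 4: Z rot1 at col 2 lands with bottom-row=6; cleared 0 line(s) (total 0); column heights now [0 0 8 9 0], max=9
Drop 5: Z rot1 at col 0 lands with bottom-row=0; cleared 0 line(s) (total 0); column heights now [2 3 8 9 0], max=9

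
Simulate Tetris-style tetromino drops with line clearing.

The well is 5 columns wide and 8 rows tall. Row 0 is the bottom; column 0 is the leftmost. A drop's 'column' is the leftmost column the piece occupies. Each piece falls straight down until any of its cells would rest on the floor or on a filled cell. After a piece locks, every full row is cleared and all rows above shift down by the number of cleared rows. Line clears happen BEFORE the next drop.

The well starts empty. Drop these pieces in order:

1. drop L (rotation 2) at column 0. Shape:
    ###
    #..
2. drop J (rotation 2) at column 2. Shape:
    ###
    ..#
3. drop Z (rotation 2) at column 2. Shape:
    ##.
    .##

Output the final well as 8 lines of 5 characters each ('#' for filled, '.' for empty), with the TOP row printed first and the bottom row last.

Answer: .....
.....
.....
..##.
...##
..###
###.#
#....

Derivation:
Drop 1: L rot2 at col 0 lands with bottom-row=0; cleared 0 line(s) (total 0); column heights now [2 2 2 0 0], max=2
Drop 2: J rot2 at col 2 lands with bottom-row=1; cleared 0 line(s) (total 0); column heights now [2 2 3 3 3], max=3
Drop 3: Z rot2 at col 2 lands with bottom-row=3; cleared 0 line(s) (total 0); column heights now [2 2 5 5 4], max=5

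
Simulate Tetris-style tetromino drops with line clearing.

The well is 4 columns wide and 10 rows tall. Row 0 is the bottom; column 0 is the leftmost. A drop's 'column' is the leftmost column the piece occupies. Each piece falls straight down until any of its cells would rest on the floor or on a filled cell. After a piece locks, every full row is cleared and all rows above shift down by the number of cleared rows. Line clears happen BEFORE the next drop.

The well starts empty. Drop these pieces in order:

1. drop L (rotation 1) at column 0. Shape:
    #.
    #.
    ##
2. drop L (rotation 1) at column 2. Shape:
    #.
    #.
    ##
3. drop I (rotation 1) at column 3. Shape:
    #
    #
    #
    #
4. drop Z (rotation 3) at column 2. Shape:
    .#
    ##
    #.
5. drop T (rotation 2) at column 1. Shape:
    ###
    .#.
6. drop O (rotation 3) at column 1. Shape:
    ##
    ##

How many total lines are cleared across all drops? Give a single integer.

Drop 1: L rot1 at col 0 lands with bottom-row=0; cleared 0 line(s) (total 0); column heights now [3 1 0 0], max=3
Drop 2: L rot1 at col 2 lands with bottom-row=0; cleared 1 line(s) (total 1); column heights now [2 0 2 0], max=2
Drop 3: I rot1 at col 3 lands with bottom-row=0; cleared 0 line(s) (total 1); column heights now [2 0 2 4], max=4
Drop 4: Z rot3 at col 2 lands with bottom-row=3; cleared 0 line(s) (total 1); column heights now [2 0 5 6], max=6
Drop 5: T rot2 at col 1 lands with bottom-row=5; cleared 0 line(s) (total 1); column heights now [2 7 7 7], max=7
Drop 6: O rot3 at col 1 lands with bottom-row=7; cleared 0 line(s) (total 1); column heights now [2 9 9 7], max=9

Answer: 1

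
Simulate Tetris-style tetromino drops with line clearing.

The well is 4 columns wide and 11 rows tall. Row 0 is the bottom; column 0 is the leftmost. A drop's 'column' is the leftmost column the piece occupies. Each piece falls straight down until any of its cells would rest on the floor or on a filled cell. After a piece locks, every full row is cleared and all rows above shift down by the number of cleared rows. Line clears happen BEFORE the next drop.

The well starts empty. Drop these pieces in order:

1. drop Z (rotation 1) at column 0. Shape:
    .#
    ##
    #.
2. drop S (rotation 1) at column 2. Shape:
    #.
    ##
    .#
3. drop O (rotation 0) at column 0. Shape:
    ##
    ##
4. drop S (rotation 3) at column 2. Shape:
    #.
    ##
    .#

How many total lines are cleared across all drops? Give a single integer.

Answer: 2

Derivation:
Drop 1: Z rot1 at col 0 lands with bottom-row=0; cleared 0 line(s) (total 0); column heights now [2 3 0 0], max=3
Drop 2: S rot1 at col 2 lands with bottom-row=0; cleared 1 line(s) (total 1); column heights now [1 2 2 1], max=2
Drop 3: O rot0 at col 0 lands with bottom-row=2; cleared 0 line(s) (total 1); column heights now [4 4 2 1], max=4
Drop 4: S rot3 at col 2 lands with bottom-row=1; cleared 1 line(s) (total 2); column heights now [3 3 3 2], max=3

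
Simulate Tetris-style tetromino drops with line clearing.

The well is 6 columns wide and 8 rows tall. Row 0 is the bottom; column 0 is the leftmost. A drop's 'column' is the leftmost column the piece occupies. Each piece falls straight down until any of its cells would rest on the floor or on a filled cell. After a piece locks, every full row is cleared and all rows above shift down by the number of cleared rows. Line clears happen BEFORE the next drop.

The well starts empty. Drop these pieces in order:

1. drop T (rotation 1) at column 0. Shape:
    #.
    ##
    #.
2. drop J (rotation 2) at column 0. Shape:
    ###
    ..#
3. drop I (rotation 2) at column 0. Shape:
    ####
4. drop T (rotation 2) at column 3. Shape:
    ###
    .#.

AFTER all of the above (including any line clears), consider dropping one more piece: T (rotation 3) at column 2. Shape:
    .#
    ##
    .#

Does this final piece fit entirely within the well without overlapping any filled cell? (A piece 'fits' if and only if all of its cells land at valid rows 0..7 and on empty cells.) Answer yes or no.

Answer: no

Derivation:
Drop 1: T rot1 at col 0 lands with bottom-row=0; cleared 0 line(s) (total 0); column heights now [3 2 0 0 0 0], max=3
Drop 2: J rot2 at col 0 lands with bottom-row=2; cleared 0 line(s) (total 0); column heights now [4 4 4 0 0 0], max=4
Drop 3: I rot2 at col 0 lands with bottom-row=4; cleared 0 line(s) (total 0); column heights now [5 5 5 5 0 0], max=5
Drop 4: T rot2 at col 3 lands with bottom-row=4; cleared 0 line(s) (total 0); column heights now [5 5 5 6 6 6], max=6
Test piece T rot3 at col 2 (width 2): heights before test = [5 5 5 6 6 6]; fits = False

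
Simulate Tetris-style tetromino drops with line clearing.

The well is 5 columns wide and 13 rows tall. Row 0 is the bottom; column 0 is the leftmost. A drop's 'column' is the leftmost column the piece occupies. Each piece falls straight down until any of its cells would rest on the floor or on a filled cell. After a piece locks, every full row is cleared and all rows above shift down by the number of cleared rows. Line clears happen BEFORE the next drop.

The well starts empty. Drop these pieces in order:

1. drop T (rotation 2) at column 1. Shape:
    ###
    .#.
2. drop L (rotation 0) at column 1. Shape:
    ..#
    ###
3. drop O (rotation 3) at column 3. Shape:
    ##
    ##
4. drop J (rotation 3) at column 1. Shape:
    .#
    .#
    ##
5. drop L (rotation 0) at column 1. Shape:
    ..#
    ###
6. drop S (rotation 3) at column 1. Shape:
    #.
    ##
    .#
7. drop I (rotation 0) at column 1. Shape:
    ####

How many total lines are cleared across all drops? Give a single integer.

Drop 1: T rot2 at col 1 lands with bottom-row=0; cleared 0 line(s) (total 0); column heights now [0 2 2 2 0], max=2
Drop 2: L rot0 at col 1 lands with bottom-row=2; cleared 0 line(s) (total 0); column heights now [0 3 3 4 0], max=4
Drop 3: O rot3 at col 3 lands with bottom-row=4; cleared 0 line(s) (total 0); column heights now [0 3 3 6 6], max=6
Drop 4: J rot3 at col 1 lands with bottom-row=3; cleared 0 line(s) (total 0); column heights now [0 4 6 6 6], max=6
Drop 5: L rot0 at col 1 lands with bottom-row=6; cleared 0 line(s) (total 0); column heights now [0 7 7 8 6], max=8
Drop 6: S rot3 at col 1 lands with bottom-row=7; cleared 0 line(s) (total 0); column heights now [0 10 9 8 6], max=10
Drop 7: I rot0 at col 1 lands with bottom-row=10; cleared 0 line(s) (total 0); column heights now [0 11 11 11 11], max=11

Answer: 0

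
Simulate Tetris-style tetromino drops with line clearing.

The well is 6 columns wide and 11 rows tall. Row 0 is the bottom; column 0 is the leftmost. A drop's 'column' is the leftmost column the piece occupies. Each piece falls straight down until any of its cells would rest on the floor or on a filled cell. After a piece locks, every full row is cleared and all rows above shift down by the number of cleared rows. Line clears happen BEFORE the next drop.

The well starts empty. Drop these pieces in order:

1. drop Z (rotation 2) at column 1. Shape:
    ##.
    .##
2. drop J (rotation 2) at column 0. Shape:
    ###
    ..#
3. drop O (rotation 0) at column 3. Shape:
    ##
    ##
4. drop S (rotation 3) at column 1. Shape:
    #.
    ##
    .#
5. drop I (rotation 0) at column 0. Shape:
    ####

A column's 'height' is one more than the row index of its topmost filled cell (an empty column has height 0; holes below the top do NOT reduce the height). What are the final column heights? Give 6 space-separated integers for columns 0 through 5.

Drop 1: Z rot2 at col 1 lands with bottom-row=0; cleared 0 line(s) (total 0); column heights now [0 2 2 1 0 0], max=2
Drop 2: J rot2 at col 0 lands with bottom-row=2; cleared 0 line(s) (total 0); column heights now [4 4 4 1 0 0], max=4
Drop 3: O rot0 at col 3 lands with bottom-row=1; cleared 0 line(s) (total 0); column heights now [4 4 4 3 3 0], max=4
Drop 4: S rot3 at col 1 lands with bottom-row=4; cleared 0 line(s) (total 0); column heights now [4 7 6 3 3 0], max=7
Drop 5: I rot0 at col 0 lands with bottom-row=7; cleared 0 line(s) (total 0); column heights now [8 8 8 8 3 0], max=8

Answer: 8 8 8 8 3 0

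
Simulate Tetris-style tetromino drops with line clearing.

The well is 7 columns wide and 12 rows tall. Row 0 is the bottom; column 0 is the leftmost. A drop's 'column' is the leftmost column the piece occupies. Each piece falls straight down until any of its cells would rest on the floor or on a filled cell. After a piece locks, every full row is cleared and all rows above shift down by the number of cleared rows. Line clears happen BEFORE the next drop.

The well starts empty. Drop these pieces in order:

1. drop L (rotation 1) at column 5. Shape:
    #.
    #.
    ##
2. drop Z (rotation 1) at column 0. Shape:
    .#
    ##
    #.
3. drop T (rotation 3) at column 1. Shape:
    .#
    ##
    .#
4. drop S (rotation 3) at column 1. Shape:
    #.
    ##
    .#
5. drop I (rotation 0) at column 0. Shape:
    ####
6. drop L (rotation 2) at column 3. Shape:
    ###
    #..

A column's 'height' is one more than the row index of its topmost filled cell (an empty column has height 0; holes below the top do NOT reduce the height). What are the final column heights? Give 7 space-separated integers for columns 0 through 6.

Answer: 9 9 9 11 11 11 1

Derivation:
Drop 1: L rot1 at col 5 lands with bottom-row=0; cleared 0 line(s) (total 0); column heights now [0 0 0 0 0 3 1], max=3
Drop 2: Z rot1 at col 0 lands with bottom-row=0; cleared 0 line(s) (total 0); column heights now [2 3 0 0 0 3 1], max=3
Drop 3: T rot3 at col 1 lands with bottom-row=2; cleared 0 line(s) (total 0); column heights now [2 4 5 0 0 3 1], max=5
Drop 4: S rot3 at col 1 lands with bottom-row=5; cleared 0 line(s) (total 0); column heights now [2 8 7 0 0 3 1], max=8
Drop 5: I rot0 at col 0 lands with bottom-row=8; cleared 0 line(s) (total 0); column heights now [9 9 9 9 0 3 1], max=9
Drop 6: L rot2 at col 3 lands with bottom-row=9; cleared 0 line(s) (total 0); column heights now [9 9 9 11 11 11 1], max=11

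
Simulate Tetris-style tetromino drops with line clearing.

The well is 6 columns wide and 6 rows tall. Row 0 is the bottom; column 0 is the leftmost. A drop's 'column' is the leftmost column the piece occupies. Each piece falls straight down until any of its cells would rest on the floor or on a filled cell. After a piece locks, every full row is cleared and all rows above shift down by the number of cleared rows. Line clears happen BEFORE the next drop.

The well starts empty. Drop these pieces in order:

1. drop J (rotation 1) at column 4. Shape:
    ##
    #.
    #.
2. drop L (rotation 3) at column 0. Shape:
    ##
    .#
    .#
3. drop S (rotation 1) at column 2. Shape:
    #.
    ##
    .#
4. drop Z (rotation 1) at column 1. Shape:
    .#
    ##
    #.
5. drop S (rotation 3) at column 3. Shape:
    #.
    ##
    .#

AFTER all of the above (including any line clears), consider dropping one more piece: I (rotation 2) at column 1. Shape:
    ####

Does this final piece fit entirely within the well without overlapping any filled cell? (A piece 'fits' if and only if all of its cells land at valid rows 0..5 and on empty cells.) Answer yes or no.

Answer: no

Derivation:
Drop 1: J rot1 at col 4 lands with bottom-row=0; cleared 0 line(s) (total 0); column heights now [0 0 0 0 3 3], max=3
Drop 2: L rot3 at col 0 lands with bottom-row=0; cleared 0 line(s) (total 0); column heights now [3 3 0 0 3 3], max=3
Drop 3: S rot1 at col 2 lands with bottom-row=0; cleared 0 line(s) (total 0); column heights now [3 3 3 2 3 3], max=3
Drop 4: Z rot1 at col 1 lands with bottom-row=3; cleared 0 line(s) (total 0); column heights now [3 5 6 2 3 3], max=6
Drop 5: S rot3 at col 3 lands with bottom-row=3; cleared 0 line(s) (total 0); column heights now [3 5 6 6 5 3], max=6
Test piece I rot2 at col 1 (width 4): heights before test = [3 5 6 6 5 3]; fits = False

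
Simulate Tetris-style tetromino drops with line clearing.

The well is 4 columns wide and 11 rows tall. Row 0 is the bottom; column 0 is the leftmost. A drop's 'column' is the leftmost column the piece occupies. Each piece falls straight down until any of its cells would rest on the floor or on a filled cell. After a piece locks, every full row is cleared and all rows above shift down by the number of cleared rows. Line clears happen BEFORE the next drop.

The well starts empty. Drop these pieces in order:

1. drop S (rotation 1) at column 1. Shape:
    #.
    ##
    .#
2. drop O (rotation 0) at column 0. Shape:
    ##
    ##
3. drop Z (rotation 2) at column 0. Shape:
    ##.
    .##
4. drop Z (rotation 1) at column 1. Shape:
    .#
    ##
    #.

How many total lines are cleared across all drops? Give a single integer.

Drop 1: S rot1 at col 1 lands with bottom-row=0; cleared 0 line(s) (total 0); column heights now [0 3 2 0], max=3
Drop 2: O rot0 at col 0 lands with bottom-row=3; cleared 0 line(s) (total 0); column heights now [5 5 2 0], max=5
Drop 3: Z rot2 at col 0 lands with bottom-row=5; cleared 0 line(s) (total 0); column heights now [7 7 6 0], max=7
Drop 4: Z rot1 at col 1 lands with bottom-row=7; cleared 0 line(s) (total 0); column heights now [7 9 10 0], max=10

Answer: 0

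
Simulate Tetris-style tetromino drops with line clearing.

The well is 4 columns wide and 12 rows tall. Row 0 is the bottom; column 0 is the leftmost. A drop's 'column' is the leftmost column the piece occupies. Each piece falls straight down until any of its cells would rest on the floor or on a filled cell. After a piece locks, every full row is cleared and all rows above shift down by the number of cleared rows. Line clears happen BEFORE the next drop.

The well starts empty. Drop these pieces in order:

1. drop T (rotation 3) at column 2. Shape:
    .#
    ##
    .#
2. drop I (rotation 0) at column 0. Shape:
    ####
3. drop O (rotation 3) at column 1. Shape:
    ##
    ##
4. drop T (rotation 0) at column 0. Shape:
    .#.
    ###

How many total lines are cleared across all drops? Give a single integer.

Drop 1: T rot3 at col 2 lands with bottom-row=0; cleared 0 line(s) (total 0); column heights now [0 0 2 3], max=3
Drop 2: I rot0 at col 0 lands with bottom-row=3; cleared 1 line(s) (total 1); column heights now [0 0 2 3], max=3
Drop 3: O rot3 at col 1 lands with bottom-row=2; cleared 0 line(s) (total 1); column heights now [0 4 4 3], max=4
Drop 4: T rot0 at col 0 lands with bottom-row=4; cleared 0 line(s) (total 1); column heights now [5 6 5 3], max=6

Answer: 1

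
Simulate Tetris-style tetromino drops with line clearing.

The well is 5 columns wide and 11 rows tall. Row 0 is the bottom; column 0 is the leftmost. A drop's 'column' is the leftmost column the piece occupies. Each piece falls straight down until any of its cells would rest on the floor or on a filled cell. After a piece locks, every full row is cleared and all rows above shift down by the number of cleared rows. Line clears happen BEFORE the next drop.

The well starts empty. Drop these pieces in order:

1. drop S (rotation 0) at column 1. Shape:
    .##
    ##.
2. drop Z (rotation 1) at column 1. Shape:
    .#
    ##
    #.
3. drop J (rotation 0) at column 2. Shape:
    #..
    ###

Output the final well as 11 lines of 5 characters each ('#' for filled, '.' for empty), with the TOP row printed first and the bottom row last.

Answer: .....
.....
.....
.....
.....
..#..
..###
..#..
.##..
.###.
.##..

Derivation:
Drop 1: S rot0 at col 1 lands with bottom-row=0; cleared 0 line(s) (total 0); column heights now [0 1 2 2 0], max=2
Drop 2: Z rot1 at col 1 lands with bottom-row=1; cleared 0 line(s) (total 0); column heights now [0 3 4 2 0], max=4
Drop 3: J rot0 at col 2 lands with bottom-row=4; cleared 0 line(s) (total 0); column heights now [0 3 6 5 5], max=6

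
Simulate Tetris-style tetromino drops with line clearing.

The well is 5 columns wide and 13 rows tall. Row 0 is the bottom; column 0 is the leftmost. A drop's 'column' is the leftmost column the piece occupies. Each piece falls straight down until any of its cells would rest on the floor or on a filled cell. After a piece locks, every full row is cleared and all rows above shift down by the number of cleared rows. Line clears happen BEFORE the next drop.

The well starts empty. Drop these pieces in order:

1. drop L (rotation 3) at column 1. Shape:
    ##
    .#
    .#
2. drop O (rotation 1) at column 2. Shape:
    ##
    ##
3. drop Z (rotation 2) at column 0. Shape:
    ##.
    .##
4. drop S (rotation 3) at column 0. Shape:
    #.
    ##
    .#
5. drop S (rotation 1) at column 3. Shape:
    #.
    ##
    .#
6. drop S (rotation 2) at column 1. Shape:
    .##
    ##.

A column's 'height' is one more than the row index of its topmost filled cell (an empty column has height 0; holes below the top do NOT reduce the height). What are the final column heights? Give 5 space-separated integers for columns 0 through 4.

Drop 1: L rot3 at col 1 lands with bottom-row=0; cleared 0 line(s) (total 0); column heights now [0 3 3 0 0], max=3
Drop 2: O rot1 at col 2 lands with bottom-row=3; cleared 0 line(s) (total 0); column heights now [0 3 5 5 0], max=5
Drop 3: Z rot2 at col 0 lands with bottom-row=5; cleared 0 line(s) (total 0); column heights now [7 7 6 5 0], max=7
Drop 4: S rot3 at col 0 lands with bottom-row=7; cleared 0 line(s) (total 0); column heights now [10 9 6 5 0], max=10
Drop 5: S rot1 at col 3 lands with bottom-row=4; cleared 0 line(s) (total 0); column heights now [10 9 6 7 6], max=10
Drop 6: S rot2 at col 1 lands with bottom-row=9; cleared 0 line(s) (total 0); column heights now [10 10 11 11 6], max=11

Answer: 10 10 11 11 6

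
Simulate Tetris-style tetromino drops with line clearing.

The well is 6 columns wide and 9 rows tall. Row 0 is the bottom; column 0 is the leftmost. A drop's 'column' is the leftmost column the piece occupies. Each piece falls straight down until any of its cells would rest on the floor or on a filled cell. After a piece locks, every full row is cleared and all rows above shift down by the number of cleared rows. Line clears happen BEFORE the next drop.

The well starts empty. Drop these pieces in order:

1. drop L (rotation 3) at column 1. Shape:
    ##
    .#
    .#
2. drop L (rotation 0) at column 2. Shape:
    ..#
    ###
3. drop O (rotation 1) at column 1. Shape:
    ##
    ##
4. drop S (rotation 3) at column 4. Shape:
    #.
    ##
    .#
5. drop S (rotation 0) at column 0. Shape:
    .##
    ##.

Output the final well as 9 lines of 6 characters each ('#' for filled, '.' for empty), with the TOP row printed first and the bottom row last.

Drop 1: L rot3 at col 1 lands with bottom-row=0; cleared 0 line(s) (total 0); column heights now [0 3 3 0 0 0], max=3
Drop 2: L rot0 at col 2 lands with bottom-row=3; cleared 0 line(s) (total 0); column heights now [0 3 4 4 5 0], max=5
Drop 3: O rot1 at col 1 lands with bottom-row=4; cleared 0 line(s) (total 0); column heights now [0 6 6 4 5 0], max=6
Drop 4: S rot3 at col 4 lands with bottom-row=4; cleared 0 line(s) (total 0); column heights now [0 6 6 4 7 6], max=7
Drop 5: S rot0 at col 0 lands with bottom-row=6; cleared 0 line(s) (total 0); column heights now [7 8 8 4 7 6], max=8

Answer: ......
.##...
##..#.
.##.##
.##.##
..###.
.##...
..#...
..#...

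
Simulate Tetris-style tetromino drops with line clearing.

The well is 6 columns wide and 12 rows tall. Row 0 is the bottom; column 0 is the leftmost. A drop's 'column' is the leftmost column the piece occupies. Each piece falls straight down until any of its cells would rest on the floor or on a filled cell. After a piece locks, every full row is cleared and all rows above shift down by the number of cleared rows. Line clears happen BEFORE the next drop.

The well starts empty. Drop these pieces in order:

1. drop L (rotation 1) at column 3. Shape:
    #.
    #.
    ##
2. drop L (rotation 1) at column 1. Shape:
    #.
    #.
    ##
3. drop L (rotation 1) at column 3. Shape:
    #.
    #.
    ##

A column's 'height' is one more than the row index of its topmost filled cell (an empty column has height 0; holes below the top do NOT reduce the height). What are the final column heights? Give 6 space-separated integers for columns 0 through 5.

Answer: 0 3 1 6 4 0

Derivation:
Drop 1: L rot1 at col 3 lands with bottom-row=0; cleared 0 line(s) (total 0); column heights now [0 0 0 3 1 0], max=3
Drop 2: L rot1 at col 1 lands with bottom-row=0; cleared 0 line(s) (total 0); column heights now [0 3 1 3 1 0], max=3
Drop 3: L rot1 at col 3 lands with bottom-row=3; cleared 0 line(s) (total 0); column heights now [0 3 1 6 4 0], max=6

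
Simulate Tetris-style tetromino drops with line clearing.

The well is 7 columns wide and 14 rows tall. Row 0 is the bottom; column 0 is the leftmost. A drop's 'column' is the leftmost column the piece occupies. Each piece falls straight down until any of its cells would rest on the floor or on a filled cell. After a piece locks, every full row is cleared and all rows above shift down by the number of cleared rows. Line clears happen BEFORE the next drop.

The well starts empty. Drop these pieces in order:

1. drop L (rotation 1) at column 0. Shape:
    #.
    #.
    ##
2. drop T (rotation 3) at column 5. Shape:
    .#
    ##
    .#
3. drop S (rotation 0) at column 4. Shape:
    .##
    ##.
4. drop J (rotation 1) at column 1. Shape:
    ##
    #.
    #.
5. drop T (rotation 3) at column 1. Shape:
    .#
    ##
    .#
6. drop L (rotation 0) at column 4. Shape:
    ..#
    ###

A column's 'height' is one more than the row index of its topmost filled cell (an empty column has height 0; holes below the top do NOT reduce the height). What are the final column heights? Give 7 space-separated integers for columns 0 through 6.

Drop 1: L rot1 at col 0 lands with bottom-row=0; cleared 0 line(s) (total 0); column heights now [3 1 0 0 0 0 0], max=3
Drop 2: T rot3 at col 5 lands with bottom-row=0; cleared 0 line(s) (total 0); column heights now [3 1 0 0 0 2 3], max=3
Drop 3: S rot0 at col 4 lands with bottom-row=2; cleared 0 line(s) (total 0); column heights now [3 1 0 0 3 4 4], max=4
Drop 4: J rot1 at col 1 lands with bottom-row=1; cleared 0 line(s) (total 0); column heights now [3 4 4 0 3 4 4], max=4
Drop 5: T rot3 at col 1 lands with bottom-row=4; cleared 0 line(s) (total 0); column heights now [3 6 7 0 3 4 4], max=7
Drop 6: L rot0 at col 4 lands with bottom-row=4; cleared 0 line(s) (total 0); column heights now [3 6 7 0 5 5 6], max=7

Answer: 3 6 7 0 5 5 6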